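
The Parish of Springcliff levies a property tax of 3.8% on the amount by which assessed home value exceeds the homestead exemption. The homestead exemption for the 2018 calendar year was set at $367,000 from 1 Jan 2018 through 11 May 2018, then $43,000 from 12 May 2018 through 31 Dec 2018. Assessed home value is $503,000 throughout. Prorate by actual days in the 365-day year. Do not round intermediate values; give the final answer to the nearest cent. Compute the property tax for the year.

$13,061.17

1 Jan – 11 May 2018: 131 days, exemption $367,000 → ($503,000 − $367,000) × 3.8% × 131/365 = $1,854.8164
12 May – 31 Dec 2018: 234 days, exemption $43,000 → ($503,000 − $43,000) × 3.8% × 234/365 = $11,206.3562
Total = $13,061.1726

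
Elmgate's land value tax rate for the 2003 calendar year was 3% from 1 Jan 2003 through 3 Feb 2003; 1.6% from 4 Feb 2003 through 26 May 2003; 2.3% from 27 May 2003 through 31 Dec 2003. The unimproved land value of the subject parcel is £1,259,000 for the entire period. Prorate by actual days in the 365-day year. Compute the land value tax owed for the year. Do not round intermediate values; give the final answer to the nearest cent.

£27,073.67

1 Jan – 3 Feb 2003: 34 days at 3% → £1,259,000 × 3% × 34/365 = £3,518.3014
4 Feb – 26 May 2003: 112 days at 1.6% → £1,259,000 × 1.6% × 112/365 = £6,181.1726
27 May – 31 Dec 2003: 219 days at 2.3% → £1,259,000 × 2.3% × 219/365 = £17,374.2000
Total = £27,073.6740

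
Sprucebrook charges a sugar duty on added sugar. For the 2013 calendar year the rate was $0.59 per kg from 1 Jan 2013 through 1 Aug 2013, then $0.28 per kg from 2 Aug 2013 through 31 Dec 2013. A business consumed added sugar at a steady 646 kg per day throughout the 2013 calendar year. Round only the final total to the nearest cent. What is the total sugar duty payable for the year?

1 Jan – 1 Aug 2013: 213 days × 646 kg/day = 137,598 kg at $0.59/kg → $81,182.82
2 Aug – 31 Dec 2013: 152 days × 646 kg/day = 98,192 kg at $0.28/kg → $27,493.76

$108,676.58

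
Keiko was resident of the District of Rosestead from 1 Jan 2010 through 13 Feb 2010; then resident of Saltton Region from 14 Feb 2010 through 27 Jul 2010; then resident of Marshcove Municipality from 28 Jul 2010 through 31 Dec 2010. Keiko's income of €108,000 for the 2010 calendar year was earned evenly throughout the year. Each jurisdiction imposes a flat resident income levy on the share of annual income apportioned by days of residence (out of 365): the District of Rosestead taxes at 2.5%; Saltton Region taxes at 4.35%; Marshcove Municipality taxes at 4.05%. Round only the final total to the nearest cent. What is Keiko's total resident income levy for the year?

€4,317.78

The District of Rosestead, 1 Jan – 13 Feb 2010: 44 days → €108,000 × 2.5% × 44/365 = €325.4795
Saltton Region, 14 Feb – 27 Jul 2010: 164 days → €108,000 × 4.35% × 164/365 = €2,110.8822
Marshcove Municipality, 28 Jul – 31 Dec 2010: 157 days → €108,000 × 4.05% × 157/365 = €1,881.4192
Total = €4,317.7808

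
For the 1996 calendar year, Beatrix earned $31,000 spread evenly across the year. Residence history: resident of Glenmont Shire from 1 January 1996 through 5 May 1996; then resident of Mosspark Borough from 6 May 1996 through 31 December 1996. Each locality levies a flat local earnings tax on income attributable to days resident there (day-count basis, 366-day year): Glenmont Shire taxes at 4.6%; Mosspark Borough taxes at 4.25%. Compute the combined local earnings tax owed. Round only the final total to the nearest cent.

Glenmont Shire, 1 January – 5 May 1996: 126 days → $31,000 × 4.6% × 126/366 = $490.9180
Mosspark Borough, 6 May – 31 December 1996: 240 days → $31,000 × 4.25% × 240/366 = $863.9344
Total = $1,354.8525

$1,354.85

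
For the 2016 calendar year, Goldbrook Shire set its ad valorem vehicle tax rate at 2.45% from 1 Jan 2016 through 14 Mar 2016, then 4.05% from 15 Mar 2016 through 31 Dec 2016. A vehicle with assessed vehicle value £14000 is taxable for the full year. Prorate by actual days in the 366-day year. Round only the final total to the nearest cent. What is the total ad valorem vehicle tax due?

£521.71

1 Jan – 14 Mar 2016: 74 days at 2.45% → £14000 × 2.45% × 74/366 = £69.3497
15 Mar – 31 Dec 2016: 292 days at 4.05% → £14000 × 4.05% × 292/366 = £452.3607
Total = £521.7104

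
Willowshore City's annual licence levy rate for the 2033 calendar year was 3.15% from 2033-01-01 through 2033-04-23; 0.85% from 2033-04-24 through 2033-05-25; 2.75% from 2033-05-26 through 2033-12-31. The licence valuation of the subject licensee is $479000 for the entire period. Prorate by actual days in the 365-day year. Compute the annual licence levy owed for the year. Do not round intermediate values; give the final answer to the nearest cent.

2033-01-01 to 2033-04-23: 113 days at 3.15% → $479000 × 3.15% × 113/365 = $4671.2342
2033-04-24 to 2033-05-25: 32 days at 0.85% → $479000 × 0.85% × 32/365 = $356.9534
2033-05-26 to 2033-12-31: 220 days at 2.75% → $479000 × 2.75% × 220/365 = $7939.5890
Total = $12967.7767

$12967.78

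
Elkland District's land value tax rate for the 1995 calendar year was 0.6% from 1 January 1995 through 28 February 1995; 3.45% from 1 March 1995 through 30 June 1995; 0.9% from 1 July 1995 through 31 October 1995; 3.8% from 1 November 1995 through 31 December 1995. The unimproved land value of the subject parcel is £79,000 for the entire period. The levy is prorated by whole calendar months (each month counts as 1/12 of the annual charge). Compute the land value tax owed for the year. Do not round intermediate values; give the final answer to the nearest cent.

1 January – 28 February 1995: 2 months at 0.6% → £79,000 × 0.6% × 2/12 = £79.0000
1 March – 30 June 1995: 4 months at 3.45% → £79,000 × 3.45% × 4/12 = £908.5000
1 July – 31 October 1995: 4 months at 0.9% → £79,000 × 0.9% × 4/12 = £237.0000
1 November – 31 December 1995: 2 months at 3.8% → £79,000 × 3.8% × 2/12 = £500.3333
Total = £1,724.8333

£1,724.83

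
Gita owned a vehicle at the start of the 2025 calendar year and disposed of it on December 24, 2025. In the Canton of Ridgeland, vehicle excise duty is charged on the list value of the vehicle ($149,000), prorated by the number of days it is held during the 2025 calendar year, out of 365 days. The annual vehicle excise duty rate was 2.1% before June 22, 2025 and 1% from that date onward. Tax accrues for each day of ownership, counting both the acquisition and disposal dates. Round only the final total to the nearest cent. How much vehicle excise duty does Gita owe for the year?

$2,233.78

January 1 – June 21, 2025: 172 days at 2.1% → $149,000 × 2.1% × 172/365 = $1,474.4877
June 22 – December 24, 2025: 186 days at 1% → $149,000 × 1% × 186/365 = $759.2877
Total = $2,233.7753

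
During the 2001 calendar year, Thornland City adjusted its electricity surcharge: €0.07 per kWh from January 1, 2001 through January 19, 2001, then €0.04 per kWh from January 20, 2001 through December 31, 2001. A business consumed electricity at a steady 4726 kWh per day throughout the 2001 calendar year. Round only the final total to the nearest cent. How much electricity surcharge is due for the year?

January 1 – January 19, 2001: 19 days × 4726 kWh/day = 89,794 kWh at €0.07/kWh → €6,285.58
January 20 – December 31, 2001: 346 days × 4726 kWh/day = 1,635,196 kWh at €0.04/kWh → €65,407.84

€71,693.42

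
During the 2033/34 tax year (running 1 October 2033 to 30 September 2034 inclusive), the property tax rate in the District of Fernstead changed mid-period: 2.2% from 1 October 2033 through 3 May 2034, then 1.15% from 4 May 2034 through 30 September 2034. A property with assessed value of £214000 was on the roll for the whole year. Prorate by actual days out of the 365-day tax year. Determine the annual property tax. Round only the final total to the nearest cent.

1 October 2033 – 3 May 2034: 215 days at 2.2% → £214000 × 2.2% × 215/365 = £2773.2055
4 May – 30 September 2034: 150 days at 1.15% → £214000 × 1.15% × 150/365 = £1011.3699
Total = £3784.5753

£3784.58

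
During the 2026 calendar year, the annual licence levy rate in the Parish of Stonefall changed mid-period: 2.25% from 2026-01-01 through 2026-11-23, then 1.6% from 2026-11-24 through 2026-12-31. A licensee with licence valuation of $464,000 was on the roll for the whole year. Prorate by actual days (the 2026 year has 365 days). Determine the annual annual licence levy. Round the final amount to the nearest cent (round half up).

$10,126.01

2026-01-01 to 2026-11-23: 327 days at 2.25% → $464,000 × 2.25% × 327/365 = $9,353.0959
2026-11-24 to 2026-12-31: 38 days at 1.6% → $464,000 × 1.6% × 38/365 = $772.9096
Total = $10,126.0055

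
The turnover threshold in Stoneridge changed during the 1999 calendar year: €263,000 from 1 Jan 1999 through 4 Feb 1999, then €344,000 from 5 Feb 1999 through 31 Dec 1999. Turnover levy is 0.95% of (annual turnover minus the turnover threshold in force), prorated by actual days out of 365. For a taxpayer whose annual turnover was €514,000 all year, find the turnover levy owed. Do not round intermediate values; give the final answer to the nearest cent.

€1,688.79

1 Jan – 4 Feb 1999: 35 days, exemption €263,000 → (€514,000 − €263,000) × 0.95% × 35/365 = €228.6507
5 Feb – 31 Dec 1999: 330 days, exemption €344,000 → (€514,000 − €344,000) × 0.95% × 330/365 = €1,460.1370
Total = €1,688.7877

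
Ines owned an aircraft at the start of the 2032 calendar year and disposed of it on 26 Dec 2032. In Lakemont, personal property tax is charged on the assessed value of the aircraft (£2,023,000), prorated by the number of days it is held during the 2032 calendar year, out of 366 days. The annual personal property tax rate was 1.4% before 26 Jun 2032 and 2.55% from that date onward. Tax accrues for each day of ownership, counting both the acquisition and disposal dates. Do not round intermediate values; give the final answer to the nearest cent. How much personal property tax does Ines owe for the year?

£39,630.90

1 Jan – 25 Jun 2032: 177 days at 1.4% → £2,023,000 × 1.4% × 177/366 = £13,696.7049
26 Jun – 26 Dec 2032: 184 days at 2.55% → £2,023,000 × 2.55% × 184/366 = £25,934.1967
Total = £39,630.9016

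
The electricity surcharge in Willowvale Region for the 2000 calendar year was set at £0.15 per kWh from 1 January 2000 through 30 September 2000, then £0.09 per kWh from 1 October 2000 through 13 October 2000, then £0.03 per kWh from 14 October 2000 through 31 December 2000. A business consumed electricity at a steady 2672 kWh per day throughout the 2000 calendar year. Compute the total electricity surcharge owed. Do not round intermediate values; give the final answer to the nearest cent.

£119,278.08

1 January – 30 September 2000: 274 days × 2672 kWh/day = 732,128 kWh at £0.15/kWh → £109,819.20
1 October – 13 October 2000: 13 days × 2672 kWh/day = 34,736 kWh at £0.09/kWh → £3,126.24
14 October – 31 December 2000: 79 days × 2672 kWh/day = 211,088 kWh at £0.03/kWh → £6,332.64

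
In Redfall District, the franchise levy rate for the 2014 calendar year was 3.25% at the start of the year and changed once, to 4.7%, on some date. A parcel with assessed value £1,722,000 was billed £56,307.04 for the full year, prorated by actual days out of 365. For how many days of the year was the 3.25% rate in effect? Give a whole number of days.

360 days

Let d = days at the first rate; then 365 − d days at the second rate.
£1,722,000 × [3.25%·d + 4.7%·(365−d)] / 365 = £56,307.04
Solving gives d = 360, so the new rate took effect on December 27, 2014.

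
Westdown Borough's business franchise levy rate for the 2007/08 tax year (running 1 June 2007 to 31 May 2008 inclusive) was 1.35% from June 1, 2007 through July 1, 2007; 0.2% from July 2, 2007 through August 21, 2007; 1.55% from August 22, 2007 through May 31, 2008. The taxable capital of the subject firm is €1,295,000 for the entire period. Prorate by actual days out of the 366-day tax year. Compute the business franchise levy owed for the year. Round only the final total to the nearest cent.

€17,417.04

June 1 – July 1, 2007: 31 days at 1.35% → €1,295,000 × 1.35% × 31/366 = €1,480.7582
July 2 – August 21, 2007: 51 days at 0.2% → €1,295,000 × 0.2% × 51/366 = €360.9016
August 22, 2007 – May 31, 2008: 284 days at 1.55% → €1,295,000 × 1.55% × 284/366 = €15,575.3825
Total = €17,417.0423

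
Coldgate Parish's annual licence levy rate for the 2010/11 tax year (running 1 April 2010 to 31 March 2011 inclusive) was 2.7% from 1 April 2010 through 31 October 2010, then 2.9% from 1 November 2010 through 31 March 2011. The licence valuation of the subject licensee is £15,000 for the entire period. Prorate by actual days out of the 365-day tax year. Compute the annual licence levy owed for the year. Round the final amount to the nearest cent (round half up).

1 April – 31 October 2010: 214 days at 2.7% → £15,000 × 2.7% × 214/365 = £237.4521
1 November 2010 – 31 March 2011: 151 days at 2.9% → £15,000 × 2.9% × 151/365 = £179.9589
Total = £417.4110

£417.41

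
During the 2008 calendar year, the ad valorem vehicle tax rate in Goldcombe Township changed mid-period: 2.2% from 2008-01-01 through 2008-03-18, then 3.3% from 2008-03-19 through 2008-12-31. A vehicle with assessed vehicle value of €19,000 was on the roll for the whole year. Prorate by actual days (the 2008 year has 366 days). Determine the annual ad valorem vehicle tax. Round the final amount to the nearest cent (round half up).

2008-01-01 to 2008-03-18: 78 days at 2.2% → €19,000 × 2.2% × 78/366 = €89.0820
2008-03-19 to 2008-12-31: 288 days at 3.3% → €19,000 × 3.3% × 288/366 = €493.3770
Total = €582.4590

€582.46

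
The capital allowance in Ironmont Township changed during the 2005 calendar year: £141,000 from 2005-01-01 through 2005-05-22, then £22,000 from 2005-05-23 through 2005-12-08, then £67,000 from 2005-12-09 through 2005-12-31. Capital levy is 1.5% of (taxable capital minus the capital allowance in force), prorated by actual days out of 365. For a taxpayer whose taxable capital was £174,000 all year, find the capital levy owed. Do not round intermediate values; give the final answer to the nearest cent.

£1,543.03

2005-01-01 to 2005-05-22: 142 days, exemption £141,000 → (£174,000 − £141,000) × 1.5% × 142/365 = £192.5753
2005-05-23 to 2005-12-08: 200 days, exemption £22,000 → (£174,000 − £22,000) × 1.5% × 200/365 = £1,249.3151
2005-12-09 to 2005-12-31: 23 days, exemption £67,000 → (£174,000 − £67,000) × 1.5% × 23/365 = £101.1370
Total = £1,543.0274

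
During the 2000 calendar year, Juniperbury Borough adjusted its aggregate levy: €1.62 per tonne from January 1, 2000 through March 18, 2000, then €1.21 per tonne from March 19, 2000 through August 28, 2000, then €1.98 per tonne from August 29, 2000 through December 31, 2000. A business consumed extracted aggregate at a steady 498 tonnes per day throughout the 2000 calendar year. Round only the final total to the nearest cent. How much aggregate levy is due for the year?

January 1 – March 18, 2000: 78 days × 498 tonnes/day = 38,844 tonnes at €1.62/tonne → €62927.28
March 19 – August 28, 2000: 163 days × 498 tonnes/day = 81,174 tonnes at €1.21/tonne → €98220.54
August 29 – December 31, 2000: 125 days × 498 tonnes/day = 62,250 tonnes at €1.98/tonne → €123255.00

€284402.82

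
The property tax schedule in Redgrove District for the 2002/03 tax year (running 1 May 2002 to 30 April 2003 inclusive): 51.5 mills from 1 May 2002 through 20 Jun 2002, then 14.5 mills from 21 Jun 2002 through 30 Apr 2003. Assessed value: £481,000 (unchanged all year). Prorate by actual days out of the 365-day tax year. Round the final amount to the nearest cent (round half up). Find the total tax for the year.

1 May – 20 Jun 2002: 51 days at 51.5 mills → £481,000 × 5.15% × 51/365 = £3,461.2233
21 Jun 2002 – 30 Apr 2003: 314 days at 14.5 mills → £481,000 × 1.45% × 314/365 = £5,999.9808
Total = £9,461.2041

£9,461.20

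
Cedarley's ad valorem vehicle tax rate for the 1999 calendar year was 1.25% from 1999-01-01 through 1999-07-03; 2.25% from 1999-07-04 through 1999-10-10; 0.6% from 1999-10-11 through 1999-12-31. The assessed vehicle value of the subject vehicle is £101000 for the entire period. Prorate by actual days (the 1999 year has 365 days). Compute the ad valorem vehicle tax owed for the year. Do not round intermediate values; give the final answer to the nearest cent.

1999-01-01 to 1999-07-03: 184 days at 1.25% → £101000 × 1.25% × 184/365 = £636.4384
1999-07-04 to 1999-10-10: 99 days at 2.25% → £101000 × 2.25% × 99/365 = £616.3767
1999-10-11 to 1999-12-31: 82 days at 0.6% → £101000 × 0.6% × 82/365 = £136.1425
Total = £1388.9575

£1388.96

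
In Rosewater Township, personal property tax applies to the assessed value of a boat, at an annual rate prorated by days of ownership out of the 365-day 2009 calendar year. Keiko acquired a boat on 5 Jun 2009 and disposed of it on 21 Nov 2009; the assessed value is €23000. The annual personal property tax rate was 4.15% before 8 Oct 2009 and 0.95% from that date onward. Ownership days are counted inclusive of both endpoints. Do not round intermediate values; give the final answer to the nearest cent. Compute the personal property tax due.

€353.82

5 Jun – 7 Oct 2009: 125 days at 4.15% → €23000 × 4.15% × 125/365 = €326.8836
8 Oct – 21 Nov 2009: 45 days at 0.95% → €23000 × 0.95% × 45/365 = €26.9384
Total = €353.8219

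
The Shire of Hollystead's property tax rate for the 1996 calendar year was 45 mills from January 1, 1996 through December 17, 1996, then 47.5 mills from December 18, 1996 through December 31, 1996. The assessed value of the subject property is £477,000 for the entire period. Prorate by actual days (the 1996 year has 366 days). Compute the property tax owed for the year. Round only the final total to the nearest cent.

January 1 – December 17, 1996: 352 days at 45 mills → £477,000 × 4.5% × 352/366 = £20,643.9344
December 18 – December 31, 1996: 14 days at 47.5 mills → £477,000 × 4.75% × 14/366 = £866.6803
Total = £21,510.6148

£21,510.61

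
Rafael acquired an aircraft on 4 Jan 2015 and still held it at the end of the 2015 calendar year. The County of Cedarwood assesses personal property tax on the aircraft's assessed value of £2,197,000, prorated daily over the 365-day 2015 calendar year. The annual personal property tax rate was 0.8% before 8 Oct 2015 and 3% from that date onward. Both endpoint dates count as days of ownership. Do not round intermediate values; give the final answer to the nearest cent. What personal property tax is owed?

4 Jan – 7 Oct 2015: 277 days at 0.8% → £2,197,000 × 0.8% × 277/365 = £13,338.4986
8 Oct – 31 Dec 2015: 85 days at 3% → £2,197,000 × 3% × 85/365 = £15,348.9041
Total = £28,687.4027

£28,687.40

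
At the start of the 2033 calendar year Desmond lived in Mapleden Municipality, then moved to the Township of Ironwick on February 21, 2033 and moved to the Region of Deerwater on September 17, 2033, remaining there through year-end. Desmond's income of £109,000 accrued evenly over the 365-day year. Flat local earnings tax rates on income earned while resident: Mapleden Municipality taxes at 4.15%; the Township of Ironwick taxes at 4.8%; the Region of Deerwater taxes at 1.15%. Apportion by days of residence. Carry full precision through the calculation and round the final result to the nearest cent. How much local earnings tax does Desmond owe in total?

Mapleden Municipality, January 1 – February 20, 2033: 51 days → £109,000 × 4.15% × 51/365 = £632.0507
The Township of Ironwick, February 21 – September 16, 2033: 208 days → £109,000 × 4.8% × 208/365 = £2,981.5233
The Region of Deerwater, September 17 – December 31, 2033: 106 days → £109,000 × 1.15% × 106/365 = £364.0301
Total = £3,977.6041

£3,977.60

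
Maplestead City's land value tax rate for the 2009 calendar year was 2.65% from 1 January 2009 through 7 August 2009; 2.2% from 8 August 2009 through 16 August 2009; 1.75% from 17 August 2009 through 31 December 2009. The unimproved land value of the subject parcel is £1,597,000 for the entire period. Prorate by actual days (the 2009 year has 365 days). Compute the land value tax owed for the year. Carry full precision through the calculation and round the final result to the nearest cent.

1 January – 7 August 2009: 219 days at 2.65% → £1,597,000 × 2.65% × 219/365 = £25,392.3000
8 August – 16 August 2009: 9 days at 2.2% → £1,597,000 × 2.2% × 9/365 = £866.3178
17 August – 31 December 2009: 137 days at 1.75% → £1,597,000 × 1.75% × 137/365 = £10,489.8836
Total = £36,748.5014

£36,748.50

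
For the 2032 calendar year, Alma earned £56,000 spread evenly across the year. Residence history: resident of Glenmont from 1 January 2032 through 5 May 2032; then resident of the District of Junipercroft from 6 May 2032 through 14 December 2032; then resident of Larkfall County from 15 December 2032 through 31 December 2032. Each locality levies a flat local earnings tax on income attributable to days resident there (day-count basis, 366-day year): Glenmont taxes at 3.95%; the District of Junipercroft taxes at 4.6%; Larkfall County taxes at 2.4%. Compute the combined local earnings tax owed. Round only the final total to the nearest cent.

Glenmont, 1 January – 5 May 2032: 126 days → £56,000 × 3.95% × 126/366 = £761.5082
The District of Junipercroft, 6 May – 14 December 2032: 223 days → £56,000 × 4.6% × 223/366 = £1,569.5301
Larkfall County, 15 December – 31 December 2032: 17 days → £56,000 × 2.4% × 17/366 = £62.4262
Total = £2,393.4645

£2,393.46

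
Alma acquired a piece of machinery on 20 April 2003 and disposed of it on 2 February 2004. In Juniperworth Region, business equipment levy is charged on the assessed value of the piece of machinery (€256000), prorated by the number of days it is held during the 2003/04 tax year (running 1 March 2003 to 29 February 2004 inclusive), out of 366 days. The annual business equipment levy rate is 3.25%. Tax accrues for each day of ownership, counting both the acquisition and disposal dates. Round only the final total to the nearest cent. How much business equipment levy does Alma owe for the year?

€6569.62

Days held (20 April 2003 – 2 February 2004): 289 out of 366
Tax = €256000 × 3.25% × 289/366 = €6569.6175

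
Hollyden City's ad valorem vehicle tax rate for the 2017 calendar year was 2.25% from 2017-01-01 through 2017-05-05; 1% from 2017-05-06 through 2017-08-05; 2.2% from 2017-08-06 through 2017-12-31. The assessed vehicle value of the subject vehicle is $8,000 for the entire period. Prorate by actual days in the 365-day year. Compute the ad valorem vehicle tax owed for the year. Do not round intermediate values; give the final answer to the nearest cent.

$153.17

2017-01-01 to 2017-05-05: 125 days at 2.25% → $8,000 × 2.25% × 125/365 = $61.6438
2017-05-06 to 2017-08-05: 92 days at 1% → $8,000 × 1% × 92/365 = $20.1644
2017-08-06 to 2017-12-31: 148 days at 2.2% → $8,000 × 2.2% × 148/365 = $71.3644
Total = $153.1726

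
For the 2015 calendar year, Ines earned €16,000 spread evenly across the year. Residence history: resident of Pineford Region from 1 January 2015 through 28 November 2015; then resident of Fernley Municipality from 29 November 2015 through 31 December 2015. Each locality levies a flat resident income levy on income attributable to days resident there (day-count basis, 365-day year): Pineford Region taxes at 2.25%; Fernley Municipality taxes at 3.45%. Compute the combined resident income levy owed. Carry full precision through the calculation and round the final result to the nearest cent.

Pineford Region, 1 January – 28 November 2015: 332 days → €16,000 × 2.25% × 332/365 = €327.4521
Fernley Municipality, 29 November – 31 December 2015: 33 days → €16,000 × 3.45% × 33/365 = €49.9068
Total = €377.3589

€377.36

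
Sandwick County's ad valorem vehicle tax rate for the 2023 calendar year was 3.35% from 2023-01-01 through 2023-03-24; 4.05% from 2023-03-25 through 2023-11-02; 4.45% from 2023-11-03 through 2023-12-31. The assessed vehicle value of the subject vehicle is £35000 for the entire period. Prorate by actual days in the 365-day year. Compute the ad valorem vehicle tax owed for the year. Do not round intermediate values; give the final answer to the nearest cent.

2023-01-01 to 2023-03-24: 83 days at 3.35% → £35000 × 3.35% × 83/365 = £266.6233
2023-03-25 to 2023-11-02: 223 days at 4.05% → £35000 × 4.05% × 223/365 = £866.0342
2023-11-03 to 2023-12-31: 59 days at 4.45% → £35000 × 4.45% × 59/365 = £251.7603
Total = £1384.4178

£1384.42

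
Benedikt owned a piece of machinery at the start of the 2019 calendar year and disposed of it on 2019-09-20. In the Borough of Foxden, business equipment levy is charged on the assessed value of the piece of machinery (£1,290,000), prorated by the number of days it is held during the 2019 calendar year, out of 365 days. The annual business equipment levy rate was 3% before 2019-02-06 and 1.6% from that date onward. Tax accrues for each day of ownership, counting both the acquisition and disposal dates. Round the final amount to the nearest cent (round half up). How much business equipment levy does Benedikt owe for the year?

£16,653.37

2019-01-01 to 2019-02-05: 36 days at 3% → £1,290,000 × 3% × 36/365 = £3,816.9863
2019-02-06 to 2019-09-20: 227 days at 1.6% → £1,290,000 × 1.6% × 227/365 = £12,836.3836
Total = £16,653.3699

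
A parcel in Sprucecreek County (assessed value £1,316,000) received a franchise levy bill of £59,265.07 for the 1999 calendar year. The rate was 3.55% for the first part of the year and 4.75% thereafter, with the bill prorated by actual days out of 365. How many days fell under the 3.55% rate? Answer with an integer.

75 days

Let d = days at the first rate; then 365 − d days at the second rate.
£1,316,000 × [3.55%·d + 4.75%·(365−d)] / 365 = £59,265.07
Solving gives d = 75, so the new rate took effect on 17 Mar 1999.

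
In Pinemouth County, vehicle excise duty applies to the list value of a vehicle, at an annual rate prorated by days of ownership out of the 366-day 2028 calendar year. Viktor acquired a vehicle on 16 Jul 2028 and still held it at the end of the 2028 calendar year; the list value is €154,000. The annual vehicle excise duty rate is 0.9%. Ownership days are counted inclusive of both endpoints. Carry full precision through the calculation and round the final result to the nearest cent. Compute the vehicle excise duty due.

Days held (16 Jul – 31 Dec 2028): 169 out of 366
Tax = €154,000 × 0.9% × 169/366 = €639.9836

€639.98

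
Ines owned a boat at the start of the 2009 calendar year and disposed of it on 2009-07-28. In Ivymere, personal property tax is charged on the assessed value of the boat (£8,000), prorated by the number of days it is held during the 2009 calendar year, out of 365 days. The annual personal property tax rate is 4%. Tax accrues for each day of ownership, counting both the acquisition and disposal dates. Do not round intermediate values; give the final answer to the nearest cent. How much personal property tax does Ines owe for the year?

Days held (2009-01-01 to 2009-07-28): 209 out of 365
Tax = £8,000 × 4% × 209/365 = £183.2329

£183.23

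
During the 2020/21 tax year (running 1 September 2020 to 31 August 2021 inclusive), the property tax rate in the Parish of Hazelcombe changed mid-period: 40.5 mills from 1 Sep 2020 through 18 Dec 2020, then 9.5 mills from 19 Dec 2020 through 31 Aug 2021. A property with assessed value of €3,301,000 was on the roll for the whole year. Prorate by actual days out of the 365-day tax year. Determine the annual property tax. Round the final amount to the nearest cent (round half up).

1 Sep – 18 Dec 2020: 109 days at 40.5 mills → €3,301,000 × 4.05% × 109/365 = €39,924.0123
19 Dec 2020 – 31 Aug 2021: 256 days at 9.5 mills → €3,301,000 × 0.95% × 256/365 = €21,994.6082
Total = €61,918.6205

€61,918.62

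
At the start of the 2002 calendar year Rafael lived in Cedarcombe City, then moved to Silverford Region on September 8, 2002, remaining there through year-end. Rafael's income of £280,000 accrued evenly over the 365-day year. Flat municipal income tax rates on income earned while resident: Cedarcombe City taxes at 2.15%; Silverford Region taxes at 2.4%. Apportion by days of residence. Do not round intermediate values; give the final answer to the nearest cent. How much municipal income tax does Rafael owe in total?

£6,240.55

Cedarcombe City, January 1 – September 7, 2002: 250 days → £280,000 × 2.15% × 250/365 = £4,123.2877
Silverford Region, September 8 – December 31, 2002: 115 days → £280,000 × 2.4% × 115/365 = £2,117.2603
Total = £6,240.5479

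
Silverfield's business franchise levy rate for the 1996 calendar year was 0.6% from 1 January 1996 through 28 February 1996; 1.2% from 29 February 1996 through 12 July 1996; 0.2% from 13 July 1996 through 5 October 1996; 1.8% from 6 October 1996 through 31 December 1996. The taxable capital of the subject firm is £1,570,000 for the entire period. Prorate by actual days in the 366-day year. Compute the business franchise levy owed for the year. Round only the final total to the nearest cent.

1 January – 28 February 1996: 59 days at 0.6% → £1,570,000 × 0.6% × 59/366 = £1,518.5246
29 February – 12 July 1996: 135 days at 1.2% → £1,570,000 × 1.2% × 135/366 = £6,949.1803
13 July – 5 October 1996: 85 days at 0.2% → £1,570,000 × 0.2% × 85/366 = £729.2350
6 October – 31 December 1996: 87 days at 1.8% → £1,570,000 × 1.8% × 87/366 = £6,717.5410
Total = £15,914.4809

£15,914.48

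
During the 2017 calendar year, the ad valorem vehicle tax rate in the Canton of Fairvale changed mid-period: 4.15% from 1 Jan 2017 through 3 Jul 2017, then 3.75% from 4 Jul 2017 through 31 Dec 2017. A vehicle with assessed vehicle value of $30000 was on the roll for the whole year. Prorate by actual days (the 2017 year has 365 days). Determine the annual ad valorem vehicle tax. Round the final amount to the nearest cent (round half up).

1 Jan – 3 Jul 2017: 184 days at 4.15% → $30000 × 4.15% × 184/365 = $627.6164
4 Jul – 31 Dec 2017: 181 days at 3.75% → $30000 × 3.75% × 181/365 = $557.8767
Total = $1185.4932

$1185.49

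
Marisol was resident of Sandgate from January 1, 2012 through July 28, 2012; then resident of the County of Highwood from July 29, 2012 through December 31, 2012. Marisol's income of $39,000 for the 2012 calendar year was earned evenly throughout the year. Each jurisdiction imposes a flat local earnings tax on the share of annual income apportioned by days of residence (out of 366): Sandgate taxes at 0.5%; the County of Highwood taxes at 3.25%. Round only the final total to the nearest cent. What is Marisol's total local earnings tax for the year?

$652.13

Sandgate, January 1 – July 28, 2012: 210 days → $39,000 × 0.5% × 210/366 = $111.8852
The County of Highwood, July 29 – December 31, 2012: 156 days → $39,000 × 3.25% × 156/366 = $540.2459
Total = $652.1311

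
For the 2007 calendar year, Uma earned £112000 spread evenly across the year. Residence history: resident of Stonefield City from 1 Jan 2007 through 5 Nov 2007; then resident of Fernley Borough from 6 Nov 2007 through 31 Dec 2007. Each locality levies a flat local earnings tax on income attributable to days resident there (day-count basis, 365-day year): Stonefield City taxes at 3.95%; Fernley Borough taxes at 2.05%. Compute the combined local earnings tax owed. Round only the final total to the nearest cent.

Stonefield City, 1 Jan – 5 Nov 2007: 309 days → £112000 × 3.95% × 309/365 = £3745.2493
Fernley Borough, 6 Nov – 31 Dec 2007: 56 days → £112000 × 2.05% × 56/365 = £352.2630
Total = £4097.5123

£4097.51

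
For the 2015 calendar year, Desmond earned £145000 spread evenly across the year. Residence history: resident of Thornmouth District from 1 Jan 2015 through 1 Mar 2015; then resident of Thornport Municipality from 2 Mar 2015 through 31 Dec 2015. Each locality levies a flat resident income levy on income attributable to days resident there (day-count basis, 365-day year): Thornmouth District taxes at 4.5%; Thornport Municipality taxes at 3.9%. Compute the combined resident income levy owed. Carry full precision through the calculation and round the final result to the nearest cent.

Thornmouth District, 1 Jan – 1 Mar 2015: 60 days → £145000 × 4.5% × 60/365 = £1072.6027
Thornport Municipality, 2 Mar – 31 Dec 2015: 305 days → £145000 × 3.9% × 305/365 = £4725.4110
Total = £5798.0137

£5798.01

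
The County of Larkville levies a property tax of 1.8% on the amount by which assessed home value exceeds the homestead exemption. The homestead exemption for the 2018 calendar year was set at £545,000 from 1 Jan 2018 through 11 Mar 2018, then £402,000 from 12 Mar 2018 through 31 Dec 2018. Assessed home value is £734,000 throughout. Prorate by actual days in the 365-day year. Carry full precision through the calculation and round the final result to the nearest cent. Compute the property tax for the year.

1 Jan – 11 Mar 2018: 70 days, exemption £545,000 → (£734,000 − £545,000) × 1.8% × 70/365 = £652.4384
12 Mar – 31 Dec 2018: 295 days, exemption £402,000 → (£734,000 − £402,000) × 1.8% × 295/365 = £4,829.9178
Total = £5,482.3562

£5,482.36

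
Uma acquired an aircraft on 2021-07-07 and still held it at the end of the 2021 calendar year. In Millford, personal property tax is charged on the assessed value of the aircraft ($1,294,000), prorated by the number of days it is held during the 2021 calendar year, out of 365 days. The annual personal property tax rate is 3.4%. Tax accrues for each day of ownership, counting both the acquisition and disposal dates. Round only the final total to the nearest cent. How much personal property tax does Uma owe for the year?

$21,455.58

Days held (2021-07-07 to 2021-12-31): 178 out of 365
Tax = $1,294,000 × 3.4% × 178/365 = $21,455.5836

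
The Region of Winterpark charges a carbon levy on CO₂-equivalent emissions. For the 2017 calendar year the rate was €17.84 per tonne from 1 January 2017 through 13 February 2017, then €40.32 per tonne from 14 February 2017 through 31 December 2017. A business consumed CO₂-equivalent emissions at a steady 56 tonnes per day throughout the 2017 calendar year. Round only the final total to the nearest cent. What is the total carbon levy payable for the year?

1 January – 13 February 2017: 44 days × 56 tonnes/day = 2,464 tonnes at €17.84/tonne → €43,957.76
14 February – 31 December 2017: 321 days × 56 tonnes/day = 17,976 tonnes at €40.32/tonne → €724,792.32

€768,750.08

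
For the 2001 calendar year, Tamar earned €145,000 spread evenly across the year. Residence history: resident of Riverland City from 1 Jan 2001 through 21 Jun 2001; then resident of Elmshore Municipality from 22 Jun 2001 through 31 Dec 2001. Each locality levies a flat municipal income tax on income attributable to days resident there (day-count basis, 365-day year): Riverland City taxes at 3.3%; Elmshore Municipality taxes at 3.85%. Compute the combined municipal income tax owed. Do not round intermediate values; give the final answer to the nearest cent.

Riverland City, 1 Jan – 21 Jun 2001: 172 days → €145,000 × 3.3% × 172/365 = €2,254.8493
Elmshore Municipality, 22 Jun – 31 Dec 2001: 193 days → €145,000 × 3.85% × 193/365 = €2,951.8425
Total = €5,206.6918

€5,206.69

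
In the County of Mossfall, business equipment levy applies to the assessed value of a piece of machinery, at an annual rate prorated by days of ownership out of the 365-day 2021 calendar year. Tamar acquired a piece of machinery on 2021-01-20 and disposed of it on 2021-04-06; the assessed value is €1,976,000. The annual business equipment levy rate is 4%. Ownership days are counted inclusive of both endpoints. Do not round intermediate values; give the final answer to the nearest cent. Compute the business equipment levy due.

€16,674.19

Days held (2021-01-20 to 2021-04-06): 77 out of 365
Tax = €1,976,000 × 4% × 77/365 = €16,674.1918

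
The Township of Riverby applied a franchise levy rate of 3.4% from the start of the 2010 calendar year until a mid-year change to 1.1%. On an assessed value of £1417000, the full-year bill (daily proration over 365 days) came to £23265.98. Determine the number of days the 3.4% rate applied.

Let d = days at the first rate; then 365 − d days at the second rate.
£1417000 × [3.4%·d + 1.1%·(365−d)] / 365 = £23265.98
Solving gives d = 86, so the new rate took effect on March 28, 2010.

86 days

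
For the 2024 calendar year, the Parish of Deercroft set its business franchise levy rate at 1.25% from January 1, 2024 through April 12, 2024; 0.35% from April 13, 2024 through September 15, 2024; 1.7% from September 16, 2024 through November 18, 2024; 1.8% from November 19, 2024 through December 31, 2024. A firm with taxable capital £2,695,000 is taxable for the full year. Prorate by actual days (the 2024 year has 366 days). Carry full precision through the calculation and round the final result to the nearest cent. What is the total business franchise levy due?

January 1 – April 12, 2024: 103 days at 1.25% → £2,695,000 × 1.25% × 103/366 = £9,480.3620
April 13 – September 15, 2024: 156 days at 0.35% → £2,695,000 × 0.35% × 156/366 = £4,020.4098
September 16 – November 18, 2024: 64 days at 1.7% → £2,695,000 × 1.7% × 64/366 = £8,011.3661
November 19 – December 31, 2024: 43 days at 1.8% → £2,695,000 × 1.8% × 43/366 = £5,699.2623
Total = £27,211.4003

£27,211.40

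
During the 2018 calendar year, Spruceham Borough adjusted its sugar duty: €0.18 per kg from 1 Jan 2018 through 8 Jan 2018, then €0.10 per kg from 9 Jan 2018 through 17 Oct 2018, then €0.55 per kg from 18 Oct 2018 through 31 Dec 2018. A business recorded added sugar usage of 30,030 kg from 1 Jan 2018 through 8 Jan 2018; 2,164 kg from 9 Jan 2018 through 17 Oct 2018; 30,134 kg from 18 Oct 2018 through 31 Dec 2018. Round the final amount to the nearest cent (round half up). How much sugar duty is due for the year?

€22,195.50

1 Jan – 8 Jan 2018: 30,030 kg at €0.18/kg → €5,405.40
9 Jan – 17 Oct 2018: 2,164 kg at €0.10/kg → €216.40
18 Oct – 31 Dec 2018: 30,134 kg at €0.55/kg → €16,573.70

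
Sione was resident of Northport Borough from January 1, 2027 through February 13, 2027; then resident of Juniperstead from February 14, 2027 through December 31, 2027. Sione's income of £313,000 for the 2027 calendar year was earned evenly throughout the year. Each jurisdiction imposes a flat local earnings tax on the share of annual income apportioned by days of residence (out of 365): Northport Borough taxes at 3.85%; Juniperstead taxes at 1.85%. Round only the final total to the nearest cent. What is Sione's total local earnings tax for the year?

£6,545.13

Northport Borough, January 1 – February 13, 2027: 44 days → £313,000 × 3.85% × 44/365 = £1,452.6630
Juniperstead, February 14 – December 31, 2027: 321 days → £313,000 × 1.85% × 321/365 = £5,092.4671
Total = £6,545.1301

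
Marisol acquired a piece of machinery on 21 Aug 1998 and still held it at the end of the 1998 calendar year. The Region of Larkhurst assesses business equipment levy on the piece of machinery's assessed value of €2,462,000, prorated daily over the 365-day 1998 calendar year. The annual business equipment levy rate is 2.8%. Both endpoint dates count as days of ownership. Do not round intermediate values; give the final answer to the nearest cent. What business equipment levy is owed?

Days held (21 Aug – 31 Dec 1998): 133 out of 365
Tax = €2,462,000 × 2.8% × 133/365 = €25,119.1452

€25,119.15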